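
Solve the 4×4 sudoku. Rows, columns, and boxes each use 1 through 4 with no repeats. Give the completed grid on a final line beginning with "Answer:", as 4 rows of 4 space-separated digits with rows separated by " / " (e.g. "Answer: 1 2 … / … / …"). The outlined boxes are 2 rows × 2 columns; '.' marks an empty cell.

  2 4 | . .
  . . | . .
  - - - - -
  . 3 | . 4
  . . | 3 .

Step 1. [r3c1∈{1}] nothing but 1 survives at r3c1, so r3c1=1.
Step 2. [r1c3∈{1}] r1c3 has the single candidate 1 ⇒ r1c3=1.
Step 3. [r3c3∈{2}] nothing but 2 survives at r3c3 ⇒ r3c3=2.
Step 4. [r2c4∈{2,3}] row 2 places 2 nowhere but r2c4, so r2c4=2.
Step 5. [r4c1∈{4}] r4c1's peers cover all but 4 ⇒ r4c1=4.
Step 6. [r2c1∈{3}] only 3 remains possible at r2c1 ⇒ r2c1=3.
Step 7. [r2c3∈{4}] only 4 remains possible at r2c3, so r2c3=4.
Step 8. [r2c2∈{1}] r2c2 has the single candidate 1 ⇒ r2c2=1.
Step 9. [r4c2∈{2}] only 2 remains possible at r4c2. So r4c2=2.
Step 10. [r1c4∈{3}] only 3 remains possible at r1c4. So r1c4=3.
Step 11. [r4c4∈{1}] only 1 remains possible at r4c4 ⇒ r4c4=1.

Answer: 2 4 1 3 / 3 1 4 2 / 1 3 2 4 / 4 2 3 1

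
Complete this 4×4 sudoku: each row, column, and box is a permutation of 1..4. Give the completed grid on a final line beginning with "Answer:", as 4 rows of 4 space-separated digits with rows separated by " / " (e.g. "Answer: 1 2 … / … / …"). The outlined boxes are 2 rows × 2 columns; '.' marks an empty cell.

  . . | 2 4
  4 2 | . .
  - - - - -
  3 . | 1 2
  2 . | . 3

Step 1. [r4c2∈{1,4}] r4c2 is the only open cell in row 4 admitting 1, so r4c2=1.
Step 2. [r4c3∈{4}] r4c3 is down to just 4. So r4c3=4.
Step 3. [r1c1∈{1}] r1c1 is down to just 1 ⇒ r1c1=1.
Step 4. [r1c2∈{3}] r1c2's peers cover all but 3 ⇒ r1c2=3.
Step 5. [r2c4∈{1}] r2c4 has the single candidate 1, so r2c4=1.
Step 6. [r3c2∈{4}] r3c2 is down to just 4, so r3c2=4.
Step 7. [r2c3∈{3}] r2c3 is down to just 3. So r2c3=3.

Answer: 1 3 2 4 / 4 2 3 1 / 3 4 1 2 / 2 1 4 3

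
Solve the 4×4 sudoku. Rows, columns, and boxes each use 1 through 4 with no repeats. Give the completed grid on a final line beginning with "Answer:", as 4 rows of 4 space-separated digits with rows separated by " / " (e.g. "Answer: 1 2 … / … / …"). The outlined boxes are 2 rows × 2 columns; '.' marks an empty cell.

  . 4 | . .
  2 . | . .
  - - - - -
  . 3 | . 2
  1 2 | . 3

Step 1. [r1c4∈{1}] r1c4's peers cover all but 1, so r1c4=1.
Step 2. [r4c3∈{4}] r4c3's peers cover all but 4, so r4c3=4.
Step 3. [r1c1∈{3}] nothing but 3 survives at r1c1. So r1c1=3.
Step 4. [r2c2∈{1}] r2c2 is down to just 1. So r2c2=1.
Step 5. [r1c3∈{2}] nothing but 2 survives at r1c3, so r1c3=2.
Step 6. [r2c4∈{4}] r2c4's peers cover all but 4 ⇒ r2c4=4.
Step 7. [r3c1∈{4}] only 4 remains possible at r3c1, so r3c1=4.
Step 8. [r2c3∈{3}] r2c3's peers cover all but 3. So r2c3=3.
Step 9. [r3c3∈{1}] nothing but 1 survives at r3c3. So r3c3=1.

Answer: 3 4 2 1 / 2 1 3 4 / 4 3 1 2 / 1 2 4 3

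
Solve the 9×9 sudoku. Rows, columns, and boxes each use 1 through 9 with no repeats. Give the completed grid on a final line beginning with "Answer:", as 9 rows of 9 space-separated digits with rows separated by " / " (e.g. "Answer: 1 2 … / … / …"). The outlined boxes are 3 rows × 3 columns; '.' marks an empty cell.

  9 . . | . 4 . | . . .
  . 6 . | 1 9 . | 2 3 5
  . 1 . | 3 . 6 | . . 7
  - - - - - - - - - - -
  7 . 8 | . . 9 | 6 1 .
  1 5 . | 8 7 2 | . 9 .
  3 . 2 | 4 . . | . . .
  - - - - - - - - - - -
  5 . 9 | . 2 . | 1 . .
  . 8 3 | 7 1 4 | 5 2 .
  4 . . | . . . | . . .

Step 1. [r1c7∈{8}] nothing but 8 survives at r1c7, so r1c7=8.
Step 2. [r4c4∈{5}] nothing but 5 survives at r4c4. So r4c4=5.
Step 3. [r7c4∈{6}] only 6 remains possible at r7c4, so r7c4=6.
Step 4. [r7c2∈{7}] only 7 remains possible at r7c2 ⇒ r7c2=7.
Step 5. [r8c9∈{6,9}] in row 8, 9 fits only at r8c9, so r8c9=9.
Step 6. [r3c8∈{4}] r3c8 has the single candidate 4 ⇒ r3c8=4.
Step 7. [r7c8∈{8}] nothing but 8 survives at r7c8, so r7c8=8.
Step 8. [r5c7∈{3,4}] col 7 places 4 nowhere but r5c7, so r5c7=4.
Step 9. [r9c7∈{3,7}] col 7 places 3 nowhere but r9c7, so r9c7=3.
Step 10. [r9c9∈{6}] nothing but 6 survives at r9c9, so r9c9=6.
Step 11. [r2c1∈{8}] only 8 remains possible at r2c1 ⇒ r2c1=8.
Step 12. [r9c6∈{5,8}] r9c6 is the only open cell in col 6 admitting 8. So r9c6=8.
Step 13. [r1c6∈{5,7}] col 6 places 5 nowhere but r1c6, so r1c6=5.
Step 14. [r9c8∈{7}] only 7 remains possible at r9c8. So r9c8=7.
Step 15. [r5c9∈{3}] nothing but 3 survives at r5c9 ⇒ r5c9=3.
Step 16. [r9c2∈{2}] nothing but 2 survives at r9c2 ⇒ r9c2=2.
Step 17. [r2c6∈{7}] only 7 remains possible at r2c6, so r2c6=7.
Step 18. [r9c5∈{5}] only 5 remains possible at r9c5. So r9c5=5.
Step 19. [r7c9∈{4}] r7c9's peers cover all but 4. So r7c9=4.
Step 20. [r1c8∈{6}] only 6 remains possible at r1c8 ⇒ r1c8=6.
Step 21. [r4c9∈{2}] r4c9 has the single candidate 2 ⇒ r4c9=2.
Step 22. [r6c6∈{1}] nothing but 1 survives at r6c6, so r6c6=1.
Step 23. [r4c5∈{3}] only 3 remains possible at r4c5. So r4c5=3.
Step 24. [r8c1∈{6}] only 6 remains possible at r8c1, so r8c1=6.
Step 25. [r1c4∈{2}] r1c4 is down to just 2 ⇒ r1c4=2.
Step 26. [r3c3∈{5}] nothing but 5 survives at r3c3. So r3c3=5.
Step 27. [r4c2∈{4}] only 4 remains possible at r4c2, so r4c2=4.
Step 28. [r7c6∈{3}] r7c6 is down to just 3 ⇒ r7c6=3.
Step 29. [r6c9∈{8}] r6c9's peers cover all but 8. So r6c9=8.
Step 30. [r1c2∈{3}] r1c2 has the single candidate 3, so r1c2=3.
Step 31. [r9c4∈{9}] r9c4 has the single candidate 9. So r9c4=9.
Step 32. [r5c3∈{6}] only 6 remains possible at r5c3, so r5c3=6.
Step 33. [r1c3∈{7}] r1c3 is down to just 7 ⇒ r1c3=7.
Step 34. [r6c5∈{6}] nothing but 6 survives at r6c5 ⇒ r6c5=6.
Step 35. [r2c3∈{4}] nothing but 4 survives at r2c3. So r2c3=4.
Step 36. [r3c5∈{8}] only 8 remains possible at r3c5. So r3c5=8.
Step 37. [r9c3∈{1}] r9c3 has the single candidate 1, so r9c3=1.
Step 38. [r6c2∈{9}] only 9 remains possible at r6c2 ⇒ r6c2=9.
Step 39. [r1c9∈{1}] only 1 remains possible at r1c9. So r1c9=1.
Step 40. [r6c7∈{7}] r6c7 is down to just 7, so r6c7=7.
Step 41. [r3c1∈{2}] r3c1 has the single candidate 2, so r3c1=2.
Step 42. [r6c8∈{5}] only 5 remains possible at r6c8, so r6c8=5.
Step 43. [r3c7∈{9}] nothing but 9 survives at r3c7, so r3c7=9.

Answer: 9 3 7 2 4 5 8 6 1 / 8 6 4 1 9 7 2 3 5 / 2 1 5 3 8 6 9 4 7 / 7 4 8 5 3 9 6 1 2 / 1 5 6 8 7 2 4 9 3 / 3 9 2 4 6 1 7 5 8 / 5 7 9 6 2 3 1 8 4 / 6 8 3 7 1 4 5 2 9 / 4 2 1 9 5 8 3 7 6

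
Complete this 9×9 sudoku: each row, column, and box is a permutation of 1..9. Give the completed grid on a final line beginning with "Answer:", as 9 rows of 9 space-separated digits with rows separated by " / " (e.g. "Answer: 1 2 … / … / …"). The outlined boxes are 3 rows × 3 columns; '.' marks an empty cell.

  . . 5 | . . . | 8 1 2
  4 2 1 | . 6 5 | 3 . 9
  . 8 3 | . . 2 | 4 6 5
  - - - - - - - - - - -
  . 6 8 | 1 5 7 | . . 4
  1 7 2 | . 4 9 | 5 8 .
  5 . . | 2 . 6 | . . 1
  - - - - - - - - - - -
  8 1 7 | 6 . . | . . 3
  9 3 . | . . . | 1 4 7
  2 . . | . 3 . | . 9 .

Step 1. [r9c4∈{4,5,7,8}] r9c4 is the only open cell in row 9 admitting 7. So r9c4=7.
Step 2. [r3c4∈{9}] r3c4's peers cover all but 9 ⇒ r3c4=9.
Step 3. [r6c3∈{4,9}] col 3 places 9 nowhere but r6c3, so r6c3=9.
Step 4. [r7c7∈{2}] r7c7 is down to just 2. So r7c7=2.
Step 5. [r8c6∈{8}] nothing but 8 survives at r8c6. So r8c6=8.
Step 6. [r9c3∈{4,6}] across col 3, 4 lands solely at r9c3 ⇒ r9c3=4.
Step 7. [r6c8∈{3,7}] in row 6, 3 fits only at r6c8 ⇒ r6c8=3.
Step 8. [r1c4∈{3,4}] r1c4 is the only open cell in col 4 admitting 4. So r1c4=4.
Step 9. [r3c1∈{7}] only 7 remains possible at r3c1. So r3c1=7.
Step 10. [r9c9∈{6,8}] r9c9 is the only open cell in row 9 admitting 8 ⇒ r9c9=8.
Step 11. [r6c2∈{4}] r6c2 is down to just 4 ⇒ r6c2=4.
Step 12. [r6c7∈{7}] r6c7 is down to just 7, so r6c7=7.
Step 13. [r4c8∈{2}] r4c8 has the single candidate 2 ⇒ r4c8=2.
Step 14. [r7c5∈{9}] nothing but 9 survives at r7c5 ⇒ r7c5=9.
Step 15. [r6c5∈{8}] r6c5's peers cover all but 8, so r6c5=8.
Step 16. [r2c4∈{8}] r2c4 has the single candidate 8, so r2c4=8.
Step 17. [r5c4∈{3}] r5c4 has the single candidate 3 ⇒ r5c4=3.
Step 18. [r9c6∈{1}] r9c6's peers cover all but 1. So r9c6=1.
Step 19. [r3c5∈{1}] only 1 remains possible at r3c5. So r3c5=1.
Step 20. [r4c1∈{3}] nothing but 3 survives at r4c1. So r4c1=3.
Step 21. [r1c6∈{3}] r1c6's peers cover all but 3. So r1c6=3.
Step 22. [r1c5∈{7}] nothing but 7 survives at r1c5. So r1c5=7.
Step 23. [r5c9∈{6}] r5c9 has the single candidate 6, so r5c9=6.
Step 24. [r9c2∈{5}] r9c2 has the single candidate 5. So r9c2=5.
Step 25. [r1c2∈{9}] r1c2 has the single candidate 9, so r1c2=9.
Step 26. [r7c6∈{4}] only 4 remains possible at r7c6 ⇒ r7c6=4.
Step 27. [r8c5∈{2}] r8c5 is down to just 2. So r8c5=2.
Step 28. [r9c7∈{6}] nothing but 6 survives at r9c7 ⇒ r9c7=6.
Step 29. [r8c4∈{5}] only 5 remains possible at r8c4. So r8c4=5.
Step 30. [r1c1∈{6}] r1c1's peers cover all but 6, so r1c1=6.
Step 31. [r2c8∈{7}] r2c8 has the single candidate 7, so r2c8=7.
Step 32. [r7c8∈{5}] r7c8's peers cover all but 5 ⇒ r7c8=5.
Step 33. [r8c3∈{6}] r8c3's peers cover all but 6, so r8c3=6.
Step 34. [r4c7∈{9}] nothing but 9 survives at r4c7, so r4c7=9.

Answer: 6 9 5 4 7 3 8 1 2 / 4 2 1 8 6 5 3 7 9 / 7 8 3 9 1 2 4 6 5 / 3 6 8 1 5 7 9 2 4 / 1 7 2 3 4 9 5 8 6 / 5 4 9 2 8 6 7 3 1 / 8 1 7 6 9 4 2 5 3 / 9 3 6 5 2 8 1 4 7 / 2 5 4 7 3 1 6 9 8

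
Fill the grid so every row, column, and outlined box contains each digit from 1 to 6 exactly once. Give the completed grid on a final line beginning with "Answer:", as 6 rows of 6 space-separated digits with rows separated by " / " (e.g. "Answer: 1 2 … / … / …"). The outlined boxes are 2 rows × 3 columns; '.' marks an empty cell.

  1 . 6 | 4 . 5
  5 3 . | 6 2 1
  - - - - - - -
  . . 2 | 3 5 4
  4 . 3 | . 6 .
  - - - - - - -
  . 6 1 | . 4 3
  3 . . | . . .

Step 1. [r6c2∈{2,4,5}] across col 2, 4 lands solely at r6c2. So r6c2=4.
Step 2. [r4c4∈{1,2}] 1 has one home in box 4: r4c4. So r4c4=1.
Step 3. [r5c4∈{2,5}] across row 5, 5 lands solely at r5c4 ⇒ r5c4=5.
Step 4. [r4c6∈{2}] nothing but 2 survives at r4c6 ⇒ r4c6=2.
Step 5. [r1c5∈{3}] r1c5 has the single candidate 3. So r1c5=3.
Step 6. [r6c5∈{1}] nothing but 1 survives at r6c5 ⇒ r6c5=1.
Step 7. [r5c1∈{2}] nothing but 2 survives at r5c1, so r5c1=2.
Step 8. [r2c3∈{4}] r2c3's peers cover all but 4. So r2c3=4.
Step 9. [r6c6∈{6}] nothing but 6 survives at r6c6 ⇒ r6c6=6.
Step 10. [r6c3∈{5}] nothing but 5 survives at r6c3 ⇒ r6c3=5.
Step 11. [r3c2∈{1}] r3c2 has the single candidate 1. So r3c2=1.
Step 12. [r3c1∈{6}] nothing but 6 survives at r3c1 ⇒ r3c1=6.
Step 13. [r1c2∈{2}] r1c2 has the single candidate 2. So r1c2=2.
Step 14. [r6c4∈{2}] only 2 remains possible at r6c4, so r6c4=2.
Step 15. [r4c2∈{5}] r4c2's peers cover all but 5 ⇒ r4c2=5.

Answer: 1 2 6 4 3 5 / 5 3 4 6 2 1 / 6 1 2 3 5 4 / 4 5 3 1 6 2 / 2 6 1 5 4 3 / 3 4 5 2 1 6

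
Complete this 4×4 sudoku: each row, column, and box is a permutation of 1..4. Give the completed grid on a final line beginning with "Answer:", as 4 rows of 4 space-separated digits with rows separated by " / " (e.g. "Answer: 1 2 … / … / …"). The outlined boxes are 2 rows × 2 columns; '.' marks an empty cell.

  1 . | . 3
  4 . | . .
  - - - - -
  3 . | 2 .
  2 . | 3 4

Step 1. [r2c4∈{1,2}] r2c4 is the only open cell in col 4 admitting 2 ⇒ r2c4=2.
Step 2. [r4c2∈{1}] nothing but 1 survives at r4c2, so r4c2=1.
Step 3. [r1c3∈{4}] only 4 remains possible at r1c3, so r1c3=4.
Step 4. [r3c2∈{4}] only 4 remains possible at r3c2. So r3c2=4.
Step 5. [r2c2∈{3}] r2c2 has the single candidate 3. So r2c2=3.
Step 6. [r2c3∈{1}] r2c3 is down to just 1 ⇒ r2c3=1.
Step 7. [r3c4∈{1}] r3c4's peers cover all but 1 ⇒ r3c4=1.
Step 8. [r1c2∈{2}] r1c2 is down to just 2, so r1c2=2.

Answer: 1 2 4 3 / 4 3 1 2 / 3 4 2 1 / 2 1 3 4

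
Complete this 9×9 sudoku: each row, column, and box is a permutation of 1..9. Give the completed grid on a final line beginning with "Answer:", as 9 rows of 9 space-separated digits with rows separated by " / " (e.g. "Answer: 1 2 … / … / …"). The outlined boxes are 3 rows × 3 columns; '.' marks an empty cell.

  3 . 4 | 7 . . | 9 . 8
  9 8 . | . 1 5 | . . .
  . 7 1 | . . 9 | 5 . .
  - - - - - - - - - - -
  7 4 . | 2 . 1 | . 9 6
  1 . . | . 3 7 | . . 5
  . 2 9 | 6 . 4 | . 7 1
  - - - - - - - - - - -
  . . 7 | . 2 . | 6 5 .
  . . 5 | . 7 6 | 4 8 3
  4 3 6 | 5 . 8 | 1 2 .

Step 1. [r3c5∈{4,6,8}] col 5 places 4 nowhere but r3c5, so r3c5=4.
Step 2. [r2c8∈{3,4,6}] in row 2, 6 fits only at r2c8. So r2c8=6.
Step 3. [r5c3∈{8}] r5c3 has the single candidate 8, so r5c3=8.
Step 4. [r2c3∈{2}] r2c3's peers cover all but 2, so r2c3=2.
Step 5. [r6c7∈{3,8}] row 6 places 3 nowhere but r6c7 ⇒ r6c7=3.
Step 6. [r7c9∈{9}] r7c9's peers cover all but 9, so r7c9=9.
Step 7. [r7c2∈{1}] r7c2 is down to just 1, so r7c2=1.
Step 8. [r2c4∈{3}] r2c4 is down to just 3. So r2c4=3.
Step 9. [r4c5∈{5,8}] row 4 places 5 nowhere but r4c5, so r4c5=5.
Step 10. [r9c9∈{7}] only 7 remains possible at r9c9 ⇒ r9c9=7.
Step 11. [r3c1∈{6}] r3c1 has the single candidate 6 ⇒ r3c1=6.
Step 12. [r8c4∈{1,9}] row 8 places 1 nowhere but r8c4 ⇒ r8c4=1.
Step 13. [r4c3∈{3}] nothing but 3 survives at r4c3 ⇒ r4c3=3.
Step 14. [r2c7∈{7}] only 7 remains possible at r2c7. So r2c7=7.
Step 15. [r6c5∈{8}] r6c5 has the single candidate 8, so r6c5=8.
Step 16. [r5c4∈{9}] r5c4's peers cover all but 9, so r5c4=9.
Step 17. [r7c4∈{4}] only 4 remains possible at r7c4 ⇒ r7c4=4.
Step 18. [r1c8∈{1}] r1c8 has the single candidate 1, so r1c8=1.
Step 19. [r5c7∈{2}] r5c7 has the single candidate 2, so r5c7=2.
Step 20. [r7c1∈{8}] nothing but 8 survives at r7c1. So r7c1=8.
Step 21. [r2c9∈{4}] r2c9 has the single candidate 4, so r2c9=4.
Step 22. [r7c6∈{3}] r7c6's peers cover all but 3 ⇒ r7c6=3.
Step 23. [r1c2∈{5}] r1c2 has the single candidate 5. So r1c2=5.
Step 24. [r3c4∈{8}] r3c4 has the single candidate 8. So r3c4=8.
Step 25. [r3c8∈{3}] only 3 remains possible at r3c8, so r3c8=3.
Step 26. [r8c1∈{2}] r8c1 has the single candidate 2 ⇒ r8c1=2.
Step 27. [r1c6∈{2}] r1c6 has the single candidate 2, so r1c6=2.
Step 28. [r8c2∈{9}] nothing but 9 survives at r8c2 ⇒ r8c2=9.
Step 29. [r4c7∈{8}] nothing but 8 survives at r4c7. So r4c7=8.
Step 30. [r5c2∈{6}] r5c2 has the single candidate 6 ⇒ r5c2=6.
Step 31. [r3c9∈{2}] r3c9 has the single candidate 2. So r3c9=2.
Step 32. [r9c5∈{9}] nothing but 9 survives at r9c5, so r9c5=9.
Step 33. [r1c5∈{6}] r1c5 is down to just 6. So r1c5=6.
Step 34. [r5c8∈{4}] nothing but 4 survives at r5c8, so r5c8=4.
Step 35. [r6c1∈{5}] r6c1 is down to just 5 ⇒ r6c1=5.

Answer: 3 5 4 7 6 2 9 1 8 / 9 8 2 3 1 5 7 6 4 / 6 7 1 8 4 9 5 3 2 / 7 4 3 2 5 1 8 9 6 / 1 6 8 9 3 7 2 4 5 / 5 2 9 6 8 4 3 7 1 / 8 1 7 4 2 3 6 5 9 / 2 9 5 1 7 6 4 8 3 / 4 3 6 5 9 8 1 2 7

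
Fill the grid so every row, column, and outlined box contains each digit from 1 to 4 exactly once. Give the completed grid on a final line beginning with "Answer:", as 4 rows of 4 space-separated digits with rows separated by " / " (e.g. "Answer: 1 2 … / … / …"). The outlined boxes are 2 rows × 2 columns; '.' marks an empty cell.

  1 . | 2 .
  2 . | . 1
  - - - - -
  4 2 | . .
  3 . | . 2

Step 1. [r1c4∈{3,4}] r1c4 is the only open cell in col 4 admitting 4. So r1c4=4.
Step 2. [r2c3∈{3}] r2c3 has the single candidate 3. So r2c3=3.
Step 3. [r4c2∈{1}] r4c2 has the single candidate 1. So r4c2=1.
Step 4. [r2c2∈{4}] r2c2 is down to just 4 ⇒ r2c2=4.
Step 5. [r1c2∈{3}] r1c2's peers cover all but 3, so r1c2=3.
Step 6. [r3c4∈{3}] r3c4 is down to just 3 ⇒ r3c4=3.
Step 7. [r4c3∈{4}] only 4 remains possible at r4c3, so r4c3=4.
Step 8. [r3c3∈{1}] r3c3 has the single candidate 1. So r3c3=1.

Answer: 1 3 2 4 / 2 4 3 1 / 4 2 1 3 / 3 1 4 2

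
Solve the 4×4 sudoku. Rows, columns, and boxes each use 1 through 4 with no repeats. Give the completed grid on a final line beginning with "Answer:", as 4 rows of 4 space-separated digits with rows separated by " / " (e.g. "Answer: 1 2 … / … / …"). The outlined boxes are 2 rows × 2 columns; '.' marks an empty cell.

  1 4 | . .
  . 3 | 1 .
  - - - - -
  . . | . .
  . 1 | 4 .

Step 1. [r3c2∈{2}] r3c2 is down to just 2, so r3c2=2.
Step 2. [r3c3∈{3}] only 3 remains possible at r3c3, so r3c3=3.
Step 3. [r4c4∈{2}] r4c4 has the single candidate 2. So r4c4=2.
Step 4. [r1c3∈{2}] nothing but 2 survives at r1c3. So r1c3=2.
Step 5. [r3c4∈{1}] only 1 remains possible at r3c4 ⇒ r3c4=1.
Step 6. [r4c1∈{3}] nothing but 3 survives at r4c1, so r4c1=3.
Step 7. [r3c1∈{4}] only 4 remains possible at r3c1 ⇒ r3c1=4.
Step 8. [r2c4∈{4}] r2c4 has the single candidate 4. So r2c4=4.
Step 9. [r2c1∈{2}] r2c1 is down to just 2, so r2c1=2.
Step 10. [r1c4∈{3}] nothing but 3 survives at r1c4. So r1c4=3.

Answer: 1 4 2 3 / 2 3 1 4 / 4 2 3 1 / 3 1 4 2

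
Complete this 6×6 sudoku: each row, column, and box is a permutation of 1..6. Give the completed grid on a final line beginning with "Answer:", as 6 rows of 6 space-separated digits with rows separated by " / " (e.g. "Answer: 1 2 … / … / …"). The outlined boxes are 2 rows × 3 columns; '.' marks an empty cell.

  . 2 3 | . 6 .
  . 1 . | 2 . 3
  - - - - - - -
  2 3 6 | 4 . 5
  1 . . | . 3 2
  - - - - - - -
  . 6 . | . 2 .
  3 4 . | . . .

Step 1. [r5c1∈{5}] r5c1 has the single candidate 5, so r5c1=5.
Step 2. [r2c5∈{4,5}] across col 5, 4 lands solely at r2c5 ⇒ r2c5=4.
Step 3. [r5c3∈{1}] r5c3 is down to just 1. So r5c3=1.
Step 4. [r1c6∈{1}] only 1 remains possible at r1c6. So r1c6=1.
Step 5. [r6c4∈{1,5,6}] r6c4 is the only open cell in col 4 admitting 1, so r6c4=1.
Step 6. [r2c3∈{5}] nothing but 5 survives at r2c3, so r2c3=5.
Step 7. [r2c1∈{6}] r2c1 has the single candidate 6 ⇒ r2c1=6.
Step 8. [r6c3∈{2}] r6c3's peers cover all but 2 ⇒ r6c3=2.
Step 9. [r6c5∈{5}] r6c5 is down to just 5 ⇒ r6c5=5.
Step 10. [r1c1∈{4}] r1c1 has the single candidate 4 ⇒ r1c1=4.
Step 11. [r4c4∈{6}] nothing but 6 survives at r4c4 ⇒ r4c4=6.
Step 12. [r3c5∈{1}] only 1 remains possible at r3c5, so r3c5=1.
Step 13. [r1c4∈{5}] nothing but 5 survives at r1c4, so r1c4=5.
Step 14. [r4c2∈{5}] only 5 remains possible at r4c2. So r4c2=5.
Step 15. [r5c6∈{4}] r5c6's peers cover all but 4. So r5c6=4.
Step 16. [r4c3∈{4}] r4c3's peers cover all but 4, so r4c3=4.
Step 17. [r5c4∈{3}] r5c4 has the single candidate 3, so r5c4=3.
Step 18. [r6c6∈{6}] only 6 remains possible at r6c6, so r6c6=6.

Answer: 4 2 3 5 6 1 / 6 1 5 2 4 3 / 2 3 6 4 1 5 / 1 5 4 6 3 2 / 5 6 1 3 2 4 / 3 4 2 1 5 6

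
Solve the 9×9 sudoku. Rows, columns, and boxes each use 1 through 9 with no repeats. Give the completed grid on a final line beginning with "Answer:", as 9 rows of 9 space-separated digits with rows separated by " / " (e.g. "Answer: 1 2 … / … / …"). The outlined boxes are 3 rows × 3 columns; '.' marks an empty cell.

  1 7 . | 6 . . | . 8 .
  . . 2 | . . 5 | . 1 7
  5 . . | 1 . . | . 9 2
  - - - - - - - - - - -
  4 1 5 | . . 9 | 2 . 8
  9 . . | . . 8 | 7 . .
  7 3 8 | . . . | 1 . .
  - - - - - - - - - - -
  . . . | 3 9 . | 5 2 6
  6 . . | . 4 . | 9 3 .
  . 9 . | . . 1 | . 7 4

Step 1. [r6c6∈{2,4,6}] across col 6, 6 lands solely at r6c6 ⇒ r6c6=6.
Step 2. [r9c1∈{2,3,8}] across col 1, 2 lands solely at r9c1 ⇒ r9c1=2.
Step 3. [r2c1∈{3,8}] in col 1, 3 fits only at r2c1. So r2c1=3.
Step 4. [r4c5∈{3,7}] across row 4, 3 lands solely at r4c5. So r4c5=3.
Step 5. [r2c5∈{8}] nothing but 8 survives at r2c5, so r2c5=8.
Step 6. [r3c2∈{4,6,8}] 8 has one home in row 3: r3c2. So r3c2=8.
Step 7. [r7c6∈{7}] only 7 remains possible at r7c6. So r7c6=7.
Step 8. [r5c3∈{6}] only 6 remains possible at r5c3 ⇒ r5c3=6.
Step 9. [r3c3∈{4}] r3c3's peers cover all but 4. So r3c3=4.
Step 10. [r1c6∈{2,3,4}] col 6 places 4 nowhere but r1c6 ⇒ r1c6=4.
Step 11. [r1c9∈{3,5}] across row 1, 5 lands solely at r1c9, so r1c9=5.
Step 12. [r8c4∈{2,5,8}] r8c4 is the only open cell in row 8 admitting 8 ⇒ r8c4=8.
Step 13. [r9c4∈{5}] r9c4 is down to just 5. So r9c4=5.
Step 14. [r5c2∈{2}] only 2 remains possible at r5c2. So r5c2=2.
Step 15. [r3c7∈{3,6}] across row 3, 6 lands solely at r3c7, so r3c7=6.
Step 16. [r6c4∈{2,4}] r6c4 is the only open cell in col 4 admitting 2 ⇒ r6c4=2.
Step 17. [r6c8∈{4,5}] r6c8 is the only open cell in row 6 admitting 4 ⇒ r6c8=4.
Step 18. [r8c3∈{1,7}] across row 8, 7 lands solely at r8c3 ⇒ r8c3=7.
Step 19. [r5c5∈{1,5}] in row 5, 1 fits only at r5c5 ⇒ r5c5=1.
Step 20. [r8c6∈{2}] r8c6 is down to just 2 ⇒ r8c6=2.
Step 21. [r9c3∈{3}] r9c3 has the single candidate 3. So r9c3=3.
Step 22. [r2c2∈{6}] nothing but 6 survives at r2c2, so r2c2=6.
Step 23. [r9c7∈{8}] nothing but 8 survives at r9c7 ⇒ r9c7=8.
Step 24. [r5c9∈{3}] r5c9 has the single candidate 3 ⇒ r5c9=3.
Step 25. [r7c3∈{1}] r7c3's peers cover all but 1 ⇒ r7c3=1.
Step 26. [r1c5∈{2}] only 2 remains possible at r1c5. So r1c5=2.
Step 27. [r6c5∈{5}] r6c5 has the single candidate 5, so r6c5=5.
Step 28. [r3c5∈{7}] r3c5 has the single candidate 7. So r3c5=7.
Step 29. [r1c3∈{9}] r1c3's peers cover all but 9 ⇒ r1c3=9.
Step 30. [r5c8∈{5}] r5c8 has the single candidate 5, so r5c8=5.
Step 31. [r8c2∈{5}] r8c2 has the single candidate 5 ⇒ r8c2=5.
Step 32. [r3c6∈{3}] nothing but 3 survives at r3c6 ⇒ r3c6=3.
Step 33. [r7c2∈{4}] r7c2's peers cover all but 4, so r7c2=4.
Step 34. [r6c9∈{9}] r6c9 is down to just 9. So r6c9=9.
Step 35. [r8c9∈{1}] only 1 remains possible at r8c9, so r8c9=1.
Step 36. [r7c1∈{8}] r7c1's peers cover all but 8 ⇒ r7c1=8.
Step 37. [r9c5∈{6}] only 6 remains possible at r9c5, so r9c5=6.
Step 38. [r1c7∈{3}] r1c7 has the single candidate 3, so r1c7=3.
Step 39. [r2c4∈{9}] r2c4's peers cover all but 9, so r2c4=9.
Step 40. [r4c8∈{6}] r4c8's peers cover all but 6 ⇒ r4c8=6.
Step 41. [r4c4∈{7}] nothing but 7 survives at r4c4 ⇒ r4c4=7.
Step 42. [r2c7∈{4}] nothing but 4 survives at r2c7. So r2c7=4.
Step 43. [r5c4∈{4}] r5c4 has the single candidate 4 ⇒ r5c4=4.

Answer: 1 7 9 6 2 4 3 8 5 / 3 6 2 9 8 5 4 1 7 / 5 8 4 1 7 3 6 9 2 / 4 1 5 7 3 9 2 6 8 / 9 2 6 4 1 8 7 5 3 / 7 3 8 2 5 6 1 4 9 / 8 4 1 3 9 7 5 2 6 / 6 5 7 8 4 2 9 3 1 / 2 9 3 5 6 1 8 7 4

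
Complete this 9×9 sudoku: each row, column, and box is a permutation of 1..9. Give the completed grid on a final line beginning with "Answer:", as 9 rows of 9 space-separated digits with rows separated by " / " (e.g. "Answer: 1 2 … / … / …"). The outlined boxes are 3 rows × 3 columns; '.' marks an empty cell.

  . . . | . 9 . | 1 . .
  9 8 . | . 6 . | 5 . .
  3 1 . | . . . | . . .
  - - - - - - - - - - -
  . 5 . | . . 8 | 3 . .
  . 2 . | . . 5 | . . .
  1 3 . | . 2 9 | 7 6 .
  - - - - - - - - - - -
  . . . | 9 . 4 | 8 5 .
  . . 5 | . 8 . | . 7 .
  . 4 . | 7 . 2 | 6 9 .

Step 1. [r6c4∈{4}] r6c4 has the single candidate 4 ⇒ r6c4=4.
Step 2. [r3c5∈{4,5,7}] r3c5 is the only open cell in col 5 admitting 4 ⇒ r3c5=4.
Step 3. [r1c1∈{2,4,5,6,7}] r1c1 is the only open cell in col 1 admitting 5 ⇒ r1c1=5.
Step 4. [r8c6∈{1,3,6}] in col 6, 6 fits only at r8c6 ⇒ r8c6=6.
Step 5. [r8c1∈{2}] r8c1's peers cover all but 2, so r8c1=2.
Step 6. [r3c7∈{2,9}] r3c7 is the only open cell in col 7 admitting 2. So r3c7=2.
Step 7. [r3c8∈{8}] nothing but 8 survives at r3c8 ⇒ r3c8=8.
Step 8. [r6c3∈{8}] r6c3's peers cover all but 8. So r6c3=8.
Step 9. [r3c9∈{6,7,9}] across row 3, 9 lands solely at r3c9. So r3c9=9.
Step 10. [r3c3∈{6,7}] 6 has one home in row 3: r3c3 ⇒ r3c3=6.
Step 11. [r1c2∈{7}] nothing but 7 survives at r1c2 ⇒ r1c2=7.
Step 12. [r1c6∈{3}] r1c6 has the single candidate 3 ⇒ r1c6=3.
Step 13. [r1c8∈{4}] only 4 remains possible at r1c8, so r1c8=4.
Step 14. [r5c8∈{1}] r5c8 has the single candidate 1. So r5c8=1.
Step 15. [r4c3∈{4,7,9}] in row 4, 9 fits only at r4c3. So r4c3=9.
Step 16. [r7c9∈{1,2,3}] across row 7, 2 lands solely at r7c9. So r7c9=2.
Step 17. [r4c9∈{4}] r4c9 is down to just 4, so r4c9=4.
Step 18. [r5c1∈{4,6,7}] col 1 places 4 nowhere but r5c1 ⇒ r5c1=4.
Step 19. [r4c1∈{6,7}] r4c1 is the only open cell in box 4 admitting 6. So r4c1=6.
Step 20. [r4c4∈{1}] r4c4's peers cover all but 1 ⇒ r4c4=1.
Step 21. [r8c4∈{3}] nothing but 3 survives at r8c4 ⇒ r8c4=3.
Step 22. [r7c3∈{1,3,7}] row 7 places 3 nowhere but r7c3, so r7c3=3.
Step 23. [r2c9∈{3,7}] r2c9 is the only open cell in col 9 admitting 7. So r2c9=7.
Step 24. [r2c4∈{2}] only 2 remains possible at r2c4, so r2c4=2.
Step 25. [r9c3∈{1}] r9c3 is down to just 1. So r9c3=1.
Step 26. [r4c5∈{7}] nothing but 7 survives at r4c5 ⇒ r4c5=7.
Step 27. [r5c5∈{3}] r5c5's peers cover all but 3. So r5c5=3.
Step 28. [r6c9∈{5}] r6c9 has the single candidate 5, so r6c9=5.
Step 29. [r3c4∈{5}] r3c4 is down to just 5, so r3c4=5.
Step 30. [r5c4∈{6}] r5c4's peers cover all but 6. So r5c4=6.
Step 31. [r8c7∈{4}] only 4 remains possible at r8c7 ⇒ r8c7=4.
Step 32. [r1c3∈{2}] only 2 remains possible at r1c3, so r1c3=2.
Step 33. [r7c2∈{6}] nothing but 6 survives at r7c2. So r7c2=6.
Step 34. [r9c1∈{8}] r9c1 has the single candidate 8. So r9c1=8.
Step 35. [r2c8∈{3}] nothing but 3 survives at r2c8. So r2c8=3.
Step 36. [r7c1∈{7}] nothing but 7 survives at r7c1. So r7c1=7.
Step 37. [r2c6∈{1}] r2c6 has the single candidate 1, so r2c6=1.
Step 38. [r8c2∈{9}] r8c2's peers cover all but 9, so r8c2=9.
Step 39. [r5c3∈{7}] nothing but 7 survives at r5c3. So r5c3=7.
Step 40. [r9c9∈{3}] r9c9's peers cover all but 3. So r9c9=3.
Step 41. [r3c6∈{7}] only 7 remains possible at r3c6, so r3c6=7.
Step 42. [r2c3∈{4}] r2c3's peers cover all but 4. So r2c3=4.
Step 43. [r1c4∈{8}] r1c4 is down to just 8. So r1c4=8.
Step 44. [r4c8∈{2}] only 2 remains possible at r4c8. So r4c8=2.
Step 45. [r5c9∈{8}] only 8 remains possible at r5c9. So r5c9=8.
Step 46. [r5c7∈{9}] r5c7 is down to just 9. So r5c7=9.
Step 47. [r9c5∈{5}] r9c5 has the single candidate 5. So r9c5=5.
Step 48. [r7c5∈{1}] r7c5 is down to just 1 ⇒ r7c5=1.
Step 49. [r1c9∈{6}] nothing but 6 survives at r1c9, so r1c9=6.
Step 50. [r8c9∈{1}] only 1 remains possible at r8c9. So r8c9=1.

Answer: 5 7 2 8 9 3 1 4 6 / 9 8 4 2 6 1 5 3 7 / 3 1 6 5 4 7 2 8 9 / 6 5 9 1 7 8 3 2 4 / 4 2 7 6 3 5 9 1 8 / 1 3 8 4 2 9 7 6 5 / 7 6 3 9 1 4 8 5 2 / 2 9 5 3 8 6 4 7 1 / 8 4 1 7 5 2 6 9 3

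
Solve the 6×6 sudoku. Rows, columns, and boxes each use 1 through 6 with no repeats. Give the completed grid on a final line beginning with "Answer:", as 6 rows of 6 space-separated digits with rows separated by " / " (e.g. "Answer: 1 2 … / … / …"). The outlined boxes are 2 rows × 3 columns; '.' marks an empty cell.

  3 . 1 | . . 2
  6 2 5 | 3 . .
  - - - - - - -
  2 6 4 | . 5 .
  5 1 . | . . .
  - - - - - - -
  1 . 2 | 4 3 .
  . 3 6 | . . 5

Step 1. [r3c4∈{1}] r3c4's peers cover all but 1, so r3c4=1.
Step 2. [r6c4∈{2}] nothing but 2 survives at r6c4. So r6c4=2.
Step 3. [r4c4∈{6}] r4c4 is down to just 6. So r4c4=6.
Step 4. [r2c6∈{1,4}] r2c6 is the only open cell in col 6 admitting 1 ⇒ r2c6=1.
Step 5. [r4c6∈{3,4}] 4 has one home in col 6: r4c6. So r4c6=4.
Step 6. [r1c2∈{4}] r1c2 has the single candidate 4 ⇒ r1c2=4.
Step 7. [r4c3∈{3}] only 3 remains possible at r4c3. So r4c3=3.
Step 8. [r1c4∈{5}] r1c4 is down to just 5. So r1c4=5.
Step 9. [r5c2∈{5}] r5c2 has the single candidate 5, so r5c2=5.
Step 10. [r4c5∈{2}] r4c5 is down to just 2 ⇒ r4c5=2.
Step 11. [r6c1∈{4}] only 4 remains possible at r6c1 ⇒ r6c1=4.
Step 12. [r3c6∈{3}] only 3 remains possible at r3c6, so r3c6=3.
Step 13. [r5c6∈{6}] r5c6 is down to just 6. So r5c6=6.
Step 14. [r1c5∈{6}] r1c5 is down to just 6 ⇒ r1c5=6.
Step 15. [r2c5∈{4}] r2c5 has the single candidate 4, so r2c5=4.
Step 16. [r6c5∈{1}] only 1 remains possible at r6c5. So r6c5=1.

Answer: 3 4 1 5 6 2 / 6 2 5 3 4 1 / 2 6 4 1 5 3 / 5 1 3 6 2 4 / 1 5 2 4 3 6 / 4 3 6 2 1 5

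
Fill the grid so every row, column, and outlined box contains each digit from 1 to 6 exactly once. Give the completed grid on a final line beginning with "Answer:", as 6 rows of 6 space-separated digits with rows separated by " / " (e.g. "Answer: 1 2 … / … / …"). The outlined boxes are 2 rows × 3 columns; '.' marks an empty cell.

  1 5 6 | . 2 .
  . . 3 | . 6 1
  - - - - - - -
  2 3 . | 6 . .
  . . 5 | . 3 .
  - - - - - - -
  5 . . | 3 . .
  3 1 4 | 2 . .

Step 1. [r1c4∈{4}] only 4 remains possible at r1c4. So r1c4=4.
Step 2. [r5c2∈{2,6}] r5c2 is the only open cell in box 5 admitting 6 ⇒ r5c2=6.
Step 3. [r5c6∈{4}] r5c6 has the single candidate 4, so r5c6=4.
Step 4. [r4c2∈{4}] r4c2's peers cover all but 4, so r4c2=4.
Step 5. [r3c5∈{1,4,5}] across row 3, 4 lands solely at r3c5, so r3c5=4.
Step 6. [r6c5∈{5}] nothing but 5 survives at r6c5, so r6c5=5.
Step 7. [r2c4∈{5}] r2c4 has the single candidate 5, so r2c4=5.
Step 8. [r4c4∈{1}] r4c4 has the single candidate 1 ⇒ r4c4=1.
Step 9. [r3c3∈{1}] nothing but 1 survives at r3c3 ⇒ r3c3=1.
Step 10. [r2c2∈{2}] r2c2's peers cover all but 2, so r2c2=2.
Step 11. [r3c6∈{5}] only 5 remains possible at r3c6, so r3c6=5.
Step 12. [r6c6∈{6}] only 6 remains possible at r6c6, so r6c6=6.
Step 13. [r5c5∈{1}] r5c5 has the single candidate 1. So r5c5=1.
Step 14. [r4c1∈{6}] r4c1 is down to just 6 ⇒ r4c1=6.
Step 15. [r2c1∈{4}] r2c1 has the single candidate 4. So r2c1=4.
Step 16. [r4c6∈{2}] r4c6 has the single candidate 2. So r4c6=2.
Step 17. [r1c6∈{3}] nothing but 3 survives at r1c6, so r1c6=3.
Step 18. [r5c3∈{2}] r5c3 is down to just 2 ⇒ r5c3=2.

Answer: 1 5 6 4 2 3 / 4 2 3 5 6 1 / 2 3 1 6 4 5 / 6 4 5 1 3 2 / 5 6 2 3 1 4 / 3 1 4 2 5 6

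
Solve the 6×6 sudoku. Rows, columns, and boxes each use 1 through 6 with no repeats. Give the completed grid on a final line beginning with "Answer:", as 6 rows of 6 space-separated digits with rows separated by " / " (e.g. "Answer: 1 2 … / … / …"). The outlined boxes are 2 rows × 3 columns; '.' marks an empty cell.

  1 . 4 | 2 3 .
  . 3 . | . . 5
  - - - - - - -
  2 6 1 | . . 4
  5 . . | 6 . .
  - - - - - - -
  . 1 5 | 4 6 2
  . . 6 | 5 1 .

Step 1. [r6c6∈{3}] only 3 remains possible at r6c6 ⇒ r6c6=3.
Step 2. [r6c1∈{4}] only 4 remains possible at r6c1 ⇒ r6c1=4.
Step 3. [r4c2∈{4}] r4c2 is down to just 4. So r4c2=4.
Step 4. [r4c3∈{3}] r4c3 has the single candidate 3, so r4c3=3.
Step 5. [r6c2∈{2}] only 2 remains possible at r6c2 ⇒ r6c2=2.
Step 6. [r5c1∈{3}] only 3 remains possible at r5c1, so r5c1=3.
Step 7. [r2c1∈{6}] r2c1 has the single candidate 6 ⇒ r2c1=6.
Step 8. [r3c4∈{3}] nothing but 3 survives at r3c4 ⇒ r3c4=3.
Step 9. [r2c5∈{4}] only 4 remains possible at r2c5 ⇒ r2c5=4.
Step 10. [r2c4∈{1}] nothing but 1 survives at r2c4. So r2c4=1.
Step 11. [r1c2∈{5}] r1c2's peers cover all but 5. So r1c2=5.
Step 12. [r4c6∈{1}] r4c6 has the single candidate 1, so r4c6=1.
Step 13. [r3c5∈{5}] r3c5's peers cover all but 5, so r3c5=5.
Step 14. [r1c6∈{6}] r1c6 has the single candidate 6. So r1c6=6.
Step 15. [r2c3∈{2}] nothing but 2 survives at r2c3. So r2c3=2.
Step 16. [r4c5∈{2}] r4c5 has the single candidate 2 ⇒ r4c5=2.

Answer: 1 5 4 2 3 6 / 6 3 2 1 4 5 / 2 6 1 3 5 4 / 5 4 3 6 2 1 / 3 1 5 4 6 2 / 4 2 6 5 1 3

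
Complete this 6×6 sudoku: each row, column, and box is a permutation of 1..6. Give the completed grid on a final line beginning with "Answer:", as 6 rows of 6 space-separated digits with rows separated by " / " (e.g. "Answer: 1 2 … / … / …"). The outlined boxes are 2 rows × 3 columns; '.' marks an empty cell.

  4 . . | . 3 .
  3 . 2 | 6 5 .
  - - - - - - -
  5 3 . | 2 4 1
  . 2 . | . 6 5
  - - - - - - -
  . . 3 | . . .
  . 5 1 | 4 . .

Step 1. [r6c5∈{2}] r6c5's peers cover all but 2, so r6c5=2.
Step 2. [r5c6∈{6}] only 6 remains possible at r5c6, so r5c6=6.
Step 3. [r1c4∈{1}] r1c4 has the single candidate 1, so r1c4=1.
Step 4. [r1c3∈{5,6}] across row 1, 5 lands solely at r1c3. So r1c3=5.
Step 5. [r5c1∈{2}] only 2 remains possible at r5c1, so r5c1=2.
Step 6. [r4c4∈{3}] r4c4 is down to just 3, so r4c4=3.
Step 7. [r2c6∈{4}] only 4 remains possible at r2c6 ⇒ r2c6=4.
Step 8. [r5c5∈{1}] r5c5 is down to just 1, so r5c5=1.
Step 9. [r3c3∈{6}] nothing but 6 survives at r3c3 ⇒ r3c3=6.
Step 10. [r5c2∈{4}] only 4 remains possible at r5c2, so r5c2=4.
Step 11. [r2c2∈{1}] r2c2 is down to just 1, so r2c2=1.
Step 12. [r1c6∈{2}] r1c6 is down to just 2, so r1c6=2.
Step 13. [r6c1∈{6}] r6c1 is down to just 6. So r6c1=6.
Step 14. [r5c4∈{5}] r5c4's peers cover all but 5 ⇒ r5c4=5.
Step 15. [r6c6∈{3}] r6c6's peers cover all but 3, so r6c6=3.
Step 16. [r4c1∈{1}] nothing but 1 survives at r4c1. So r4c1=1.
Step 17. [r4c3∈{4}] r4c3 has the single candidate 4. So r4c3=4.
Step 18. [r1c2∈{6}] only 6 remains possible at r1c2. So r1c2=6.

Answer: 4 6 5 1 3 2 / 3 1 2 6 5 4 / 5 3 6 2 4 1 / 1 2 4 3 6 5 / 2 4 3 5 1 6 / 6 5 1 4 2 3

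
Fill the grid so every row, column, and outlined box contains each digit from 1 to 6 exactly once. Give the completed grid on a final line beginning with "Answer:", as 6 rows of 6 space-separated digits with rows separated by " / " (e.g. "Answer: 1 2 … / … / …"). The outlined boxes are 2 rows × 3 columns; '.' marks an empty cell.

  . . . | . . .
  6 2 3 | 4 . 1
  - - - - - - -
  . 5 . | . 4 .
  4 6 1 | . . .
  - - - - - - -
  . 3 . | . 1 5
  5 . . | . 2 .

Step 1. [r5c3∈{2,4,6}] in row 5, 4 fits only at r5c3 ⇒ r5c3=4.
Step 2. [r5c4∈{6}] nothing but 6 survives at r5c4 ⇒ r5c4=6.
Step 3. [r6c4∈{3}] r6c4 has the single candidate 3, so r6c4=3.
Step 4. [r2c5∈{5}] r2c5 is down to just 5. So r2c5=5.
Step 5. [r3c3∈{2}] r3c3 has the single candidate 2 ⇒ r3c3=2.
Step 6. [r4c5∈{3}] r4c5 has the single candidate 3, so r4c5=3.
Step 7. [r1c6∈{2,3,6}] across row 1, 3 lands solely at r1c6. So r1c6=3.
Step 8. [r1c1∈{1}] r1c1's peers cover all but 1. So r1c1=1.
Step 9. [r4c6∈{2}] r4c6 has the single candidate 2. So r4c6=2.
Step 10. [r6c3∈{6}] r6c3 has the single candidate 6 ⇒ r6c3=6.
Step 11. [r4c4∈{5}] nothing but 5 survives at r4c4. So r4c4=5.
Step 12. [r1c2∈{4}] r1c2 is down to just 4. So r1c2=4.
Step 13. [r6c6∈{4}] r6c6 is down to just 4 ⇒ r6c6=4.
Step 14. [r3c4∈{1}] nothing but 1 survives at r3c4, so r3c4=1.
Step 15. [r1c3∈{5}] r1c3 is down to just 5 ⇒ r1c3=5.
Step 16. [r3c6∈{6}] r3c6's peers cover all but 6. So r3c6=6.
Step 17. [r1c5∈{6}] only 6 remains possible at r1c5, so r1c5=6.
Step 18. [r6c2∈{1}] only 1 remains possible at r6c2, so r6c2=1.
Step 19. [r1c4∈{2}] r1c4 is down to just 2, so r1c4=2.
Step 20. [r5c1∈{2}] r5c1 has the single candidate 2, so r5c1=2.
Step 21. [r3c1∈{3}] r3c1's peers cover all but 3. So r3c1=3.

Answer: 1 4 5 2 6 3 / 6 2 3 4 5 1 / 3 5 2 1 4 6 / 4 6 1 5 3 2 / 2 3 4 6 1 5 / 5 1 6 3 2 4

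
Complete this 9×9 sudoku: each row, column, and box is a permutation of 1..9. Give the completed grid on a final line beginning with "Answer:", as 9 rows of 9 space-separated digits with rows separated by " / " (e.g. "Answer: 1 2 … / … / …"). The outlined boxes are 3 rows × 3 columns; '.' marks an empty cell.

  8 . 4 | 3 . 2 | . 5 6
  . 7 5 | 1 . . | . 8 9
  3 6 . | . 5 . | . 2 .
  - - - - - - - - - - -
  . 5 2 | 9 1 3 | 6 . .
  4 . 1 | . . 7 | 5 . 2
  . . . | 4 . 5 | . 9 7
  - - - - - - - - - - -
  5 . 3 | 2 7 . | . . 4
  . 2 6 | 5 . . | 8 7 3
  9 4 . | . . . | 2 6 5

Step 1. [r9c4∈{8}] r9c4 is down to just 8. So r9c4=8.
Step 2. [r6c7∈{1,3}] 1 has one home in row 6: r6c7 ⇒ r6c7=1.
Step 3. [r7c6∈{1,6,9}] 6 has one home in row 7: r7c6 ⇒ r7c6=6.
Step 4. [r2c6∈{4}] r2c6 is down to just 4. So r2c6=4.
Step 5. [r6c3∈{8}] r6c3 has the single candidate 8 ⇒ r6c3=8.
Step 6. [r1c5∈{9}] r1c5's peers cover all but 9, so r1c5=9.
Step 7. [r8c1∈{1}] only 1 remains possible at r8c1 ⇒ r8c1=1.
Step 8. [r2c5∈{6}] only 6 remains possible at r2c5 ⇒ r2c5=6.
Step 9. [r1c7∈{7}] r1c7 is down to just 7 ⇒ r1c7=7.
Step 10. [r5c8∈{3}] nothing but 3 survives at r5c8. So r5c8=3.
Step 11. [r7c7∈{9}] r7c7 has the single candidate 9 ⇒ r7c7=9.
Step 12. [r2c1∈{2}] r2c1 has the single candidate 2 ⇒ r2c1=2.
Step 13. [r3c7∈{4}] only 4 remains possible at r3c7, so r3c7=4.
Step 14. [r9c3∈{7}] r9c3 is down to just 7, so r9c3=7.
Step 15. [r4c1∈{7}] nothing but 7 survives at r4c1 ⇒ r4c1=7.
Step 16. [r5c2∈{9}] only 9 remains possible at r5c2. So r5c2=9.
Step 17. [r4c9∈{8}] nothing but 8 survives at r4c9 ⇒ r4c9=8.
Step 18. [r7c2∈{8}] r7c2 has the single candidate 8 ⇒ r7c2=8.
Step 19. [r5c5∈{8}] nothing but 8 survives at r5c5 ⇒ r5c5=8.
Step 20. [r6c5∈{2}] nothing but 2 survives at r6c5. So r6c5=2.
Step 21. [r8c5∈{4}] r8c5 has the single candidate 4 ⇒ r8c5=4.
Step 22. [r1c2∈{1}] only 1 remains possible at r1c2 ⇒ r1c2=1.
Step 23. [r3c4∈{7}] r3c4 is down to just 7. So r3c4=7.
Step 24. [r3c6∈{8}] r3c6 is down to just 8, so r3c6=8.
Step 25. [r4c8∈{4}] nothing but 4 survives at r4c8, so r4c8=4.
Step 26. [r3c3∈{9}] nothing but 9 survives at r3c3, so r3c3=9.
Step 27. [r8c6∈{9}] r8c6 has the single candidate 9. So r8c6=9.
Step 28. [r5c4∈{6}] only 6 remains possible at r5c4, so r5c4=6.
Step 29. [r9c6∈{1}] r9c6's peers cover all but 1, so r9c6=1.
Step 30. [r6c1∈{6}] only 6 remains possible at r6c1. So r6c1=6.
Step 31. [r7c8∈{1}] r7c8's peers cover all but 1 ⇒ r7c8=1.
Step 32. [r2c7∈{3}] only 3 remains possible at r2c7, so r2c7=3.
Step 33. [r9c5∈{3}] r9c5's peers cover all but 3, so r9c5=3.
Step 34. [r6c2∈{3}] nothing but 3 survives at r6c2 ⇒ r6c2=3.
Step 35. [r3c9∈{1}] r3c9's peers cover all but 1. So r3c9=1.

Answer: 8 1 4 3 9 2 7 5 6 / 2 7 5 1 6 4 3 8 9 / 3 6 9 7 5 8 4 2 1 / 7 5 2 9 1 3 6 4 8 / 4 9 1 6 8 7 5 3 2 / 6 3 8 4 2 5 1 9 7 / 5 8 3 2 7 6 9 1 4 / 1 2 6 5 4 9 8 7 3 / 9 4 7 8 3 1 2 6 5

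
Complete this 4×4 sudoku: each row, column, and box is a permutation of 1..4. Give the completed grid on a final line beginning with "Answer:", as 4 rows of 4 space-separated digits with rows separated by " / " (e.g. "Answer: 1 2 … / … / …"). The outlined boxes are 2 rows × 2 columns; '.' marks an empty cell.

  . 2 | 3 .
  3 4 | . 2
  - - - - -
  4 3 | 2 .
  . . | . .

Step 1. [r3c4∈{1}] r3c4's peers cover all but 1, so r3c4=1.
Step 2. [r4c3∈{4}] r4c3 is down to just 4 ⇒ r4c3=4.
Step 3. [r4c1∈{1,2}] 2 has one home in row 4: r4c1, so r4c1=2.
Step 4. [r1c4∈{4}] r1c4 is down to just 4 ⇒ r1c4=4.
Step 5. [r2c3∈{1}] r2c3's peers cover all but 1. So r2c3=1.
Step 6. [r1c1∈{1}] nothing but 1 survives at r1c1. So r1c1=1.
Step 7. [r4c2∈{1}] only 1 remains possible at r4c2. So r4c2=1.
Step 8. [r4c4∈{3}] nothing but 3 survives at r4c4 ⇒ r4c4=3.

Answer: 1 2 3 4 / 3 4 1 2 / 4 3 2 1 / 2 1 4 3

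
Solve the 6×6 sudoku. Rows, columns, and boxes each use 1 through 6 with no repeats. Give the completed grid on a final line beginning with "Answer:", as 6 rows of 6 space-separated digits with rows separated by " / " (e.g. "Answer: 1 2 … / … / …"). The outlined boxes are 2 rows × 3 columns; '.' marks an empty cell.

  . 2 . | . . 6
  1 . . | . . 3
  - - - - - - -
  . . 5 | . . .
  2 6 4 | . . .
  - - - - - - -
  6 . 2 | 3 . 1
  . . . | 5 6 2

Step 1. [r5c5∈{4}] r5c5 is down to just 4 ⇒ r5c5=4.
Step 2. [r3c2∈{1,3}] across box 3, 1 lands solely at r3c2, so r3c2=1.
Step 3. [r1c1∈{3,4,5}] col 1 places 5 nowhere but r1c1 ⇒ r1c1=5.
Step 4. [r1c4∈{1,4}] across row 1, 4 lands solely at r1c4, so r1c4=4.
Step 5. [r6c2∈{3,4}] col 2 places 3 nowhere but r6c2, so r6c2=3.
Step 6. [r4c5∈{1,3,5}] r4c5 is the only open cell in row 4 admitting 3 ⇒ r4c5=3.
Step 7. [r3c5∈{2}] r3c5 has the single candidate 2. So r3c5=2.
Step 8. [r3c1∈{3}] nothing but 3 survives at r3c1 ⇒ r3c1=3.
Step 9. [r1c3∈{3}] nothing but 3 survives at r1c3, so r1c3=3.
Step 10. [r2c2∈{4}] r2c2 is down to just 4. So r2c2=4.
Step 11. [r5c2∈{5}] r5c2 has the single candidate 5, so r5c2=5.
Step 12. [r3c6∈{4}] r3c6 has the single candidate 4. So r3c6=4.
Step 13. [r2c5∈{5}] r2c5 is down to just 5, so r2c5=5.
Step 14. [r4c6∈{5}] r4c6 has the single candidate 5, so r4c6=5.
Step 15. [r3c4∈{6}] r3c4 has the single candidate 6, so r3c4=6.
Step 16. [r1c5∈{1}] r1c5 is down to just 1. So r1c5=1.
Step 17. [r6c3∈{1}] nothing but 1 survives at r6c3. So r6c3=1.
Step 18. [r4c4∈{1}] r4c4's peers cover all but 1, so r4c4=1.
Step 19. [r2c4∈{2}] r2c4's peers cover all but 2, so r2c4=2.
Step 20. [r2c3∈{6}] r2c3 is down to just 6 ⇒ r2c3=6.
Step 21. [r6c1∈{4}] nothing but 4 survives at r6c1 ⇒ r6c1=4.

Answer: 5 2 3 4 1 6 / 1 4 6 2 5 3 / 3 1 5 6 2 4 / 2 6 4 1 3 5 / 6 5 2 3 4 1 / 4 3 1 5 6 2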